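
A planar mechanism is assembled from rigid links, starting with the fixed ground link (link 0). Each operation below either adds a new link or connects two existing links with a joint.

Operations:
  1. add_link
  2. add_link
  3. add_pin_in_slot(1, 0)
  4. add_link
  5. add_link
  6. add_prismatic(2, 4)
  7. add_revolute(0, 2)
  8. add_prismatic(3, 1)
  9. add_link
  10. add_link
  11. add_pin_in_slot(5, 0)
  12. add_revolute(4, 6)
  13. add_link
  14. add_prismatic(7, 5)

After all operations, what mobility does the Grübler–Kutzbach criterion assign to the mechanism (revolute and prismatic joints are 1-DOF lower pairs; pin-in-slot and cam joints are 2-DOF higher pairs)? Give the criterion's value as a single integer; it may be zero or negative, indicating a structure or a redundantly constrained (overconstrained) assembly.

M = 9

[1;0;0] (link 0 is ground)
L+ [2;0;0]
L+ [3;0;0]
PS(1,0)∈J2 [3;0;1]
L+ [4;0;1]
L+ [5;0;1]
P(2,4)∈J1 [5;1;1]
R(0,2)∈J1 [5;2;1]
P(3,1)∈J1 [5;3;1]
L+ [6;3;1]
L+ [7;3;1]
PS(5,0)∈J2 [7;3;2]
R(4,6)∈J1 [7;4;2]
L+ [8;4;2]
P(7,5)∈J1 [8;5;2]
mobility = 21 − 10 − 2 = 9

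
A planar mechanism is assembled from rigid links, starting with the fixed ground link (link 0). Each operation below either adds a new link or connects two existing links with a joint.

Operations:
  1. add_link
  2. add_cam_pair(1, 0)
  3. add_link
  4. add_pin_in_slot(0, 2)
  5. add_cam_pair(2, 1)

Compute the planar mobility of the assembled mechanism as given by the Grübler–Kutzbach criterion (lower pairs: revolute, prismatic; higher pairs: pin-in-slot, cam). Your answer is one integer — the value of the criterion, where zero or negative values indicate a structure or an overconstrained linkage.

M = 3

[1;0;0] (link 0 is ground)
L+ [2;0;0]
C(1,0)∈J2 [2;0;1]
L+ [3;0;1]
PS(0,2)∈J2 [3;0;2]
C(2,1)∈J2 [3;0;3]
mobility = 6 − 0 − 3 = 3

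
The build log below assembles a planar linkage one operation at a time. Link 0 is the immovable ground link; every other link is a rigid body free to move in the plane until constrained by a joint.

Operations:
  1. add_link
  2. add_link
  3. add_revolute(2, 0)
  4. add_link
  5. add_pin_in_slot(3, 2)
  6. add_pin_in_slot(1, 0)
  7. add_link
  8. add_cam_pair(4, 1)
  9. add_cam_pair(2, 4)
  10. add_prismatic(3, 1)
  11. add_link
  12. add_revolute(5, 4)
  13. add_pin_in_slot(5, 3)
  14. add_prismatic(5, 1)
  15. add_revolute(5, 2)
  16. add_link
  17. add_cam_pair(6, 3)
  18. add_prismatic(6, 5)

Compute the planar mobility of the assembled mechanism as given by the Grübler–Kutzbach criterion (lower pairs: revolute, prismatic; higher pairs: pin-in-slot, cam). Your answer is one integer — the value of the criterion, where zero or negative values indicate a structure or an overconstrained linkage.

link 0 = ground. State L|J1|J2 = 1|0|0
+link1  2|0|0
+link2  3|0|0
R(2,0) f=1→J1  3|1|0
+link3  4|1|0
PS(3,2) f=2→J2  4|1|1
PS(1,0) f=2→J2  4|1|2
+link4  5|1|2
C(4,1) f=2→J2  5|1|3
C(2,4) f=2→J2  5|1|4
P(3,1) f=1→J1  5|2|4
+link5  6|2|4
R(5,4) f=1→J1  6|3|4
PS(5,3) f=2→J2  6|3|5
P(5,1) f=1→J1  6|4|5
R(5,2) f=1→J1  6|5|5
+link6  7|5|5
C(6,3) f=2→J2  7|5|6
P(6,5) f=1→J1  7|6|6
M = 3(7−1)−2·6−6 = 18−12−6 = 0

M = 0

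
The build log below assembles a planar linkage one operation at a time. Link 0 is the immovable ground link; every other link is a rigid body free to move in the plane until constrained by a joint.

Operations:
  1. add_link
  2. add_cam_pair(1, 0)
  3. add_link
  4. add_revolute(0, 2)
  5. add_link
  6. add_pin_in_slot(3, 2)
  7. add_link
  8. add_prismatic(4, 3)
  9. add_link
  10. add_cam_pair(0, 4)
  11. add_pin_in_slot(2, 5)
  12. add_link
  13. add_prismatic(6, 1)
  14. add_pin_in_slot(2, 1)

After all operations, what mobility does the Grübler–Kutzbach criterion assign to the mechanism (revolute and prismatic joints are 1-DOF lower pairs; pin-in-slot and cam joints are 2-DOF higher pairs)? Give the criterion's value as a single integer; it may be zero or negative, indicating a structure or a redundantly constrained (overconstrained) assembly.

link 0 = ground. State L|J1|J2 = 1|0|0
+link1  2|0|0
C(1,0) f=2→J2  2|0|1
+link2  3|0|1
R(0,2) f=1→J1  3|1|1
+link3  4|1|1
PS(3,2) f=2→J2  4|1|2
+link4  5|1|2
P(4,3) f=1→J1  5|2|2
+link5  6|2|2
C(0,4) f=2→J2  6|2|3
PS(2,5) f=2→J2  6|2|4
+link6  7|2|4
P(6,1) f=1→J1  7|3|4
PS(2,1) f=2→J2  7|3|5
M = 3(7−1)−2·3−5 = 18−6−5 = 7

M = 7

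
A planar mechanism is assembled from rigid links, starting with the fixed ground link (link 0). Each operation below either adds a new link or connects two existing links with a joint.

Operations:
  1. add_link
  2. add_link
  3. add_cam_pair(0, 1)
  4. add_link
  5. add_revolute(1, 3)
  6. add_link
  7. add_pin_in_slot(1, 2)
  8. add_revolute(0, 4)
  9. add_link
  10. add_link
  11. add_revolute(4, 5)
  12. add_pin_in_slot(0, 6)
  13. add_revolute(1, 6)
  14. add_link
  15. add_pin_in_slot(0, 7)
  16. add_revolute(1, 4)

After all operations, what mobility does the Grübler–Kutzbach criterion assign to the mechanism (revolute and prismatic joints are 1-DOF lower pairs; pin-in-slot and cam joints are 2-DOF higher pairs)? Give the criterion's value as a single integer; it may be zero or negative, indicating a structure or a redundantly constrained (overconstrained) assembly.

M = 7

L=1 J1=0 J2=0
add link → L=2 J1=0 J2=0
add link → L=3 J1=0 J2=0
C@0,1 dof=2 J2 → L=3 J1=0 J2=1
add link → L=4 J1=0 J2=1
R@1,3 dof=1 J1 → L=4 J1=1 J2=1
add link → L=5 J1=1 J2=1
PS@1,2 dof=2 J2 → L=5 J1=1 J2=2
R@0,4 dof=1 J1 → L=5 J1=2 J2=2
add link → L=6 J1=2 J2=2
add link → L=7 J1=2 J2=2
R@4,5 dof=1 J1 → L=7 J1=3 J2=2
PS@0,6 dof=2 J2 → L=7 J1=3 J2=3
R@1,6 dof=1 J1 → L=7 J1=4 J2=3
add link → L=8 J1=4 J2=3
PS@0,7 dof=2 J2 → L=8 J1=4 J2=4
R@1,4 dof=1 J1 → L=8 J1=5 J2=4
M=3(L−1)−2J1−J2=3·7−2·5−4=7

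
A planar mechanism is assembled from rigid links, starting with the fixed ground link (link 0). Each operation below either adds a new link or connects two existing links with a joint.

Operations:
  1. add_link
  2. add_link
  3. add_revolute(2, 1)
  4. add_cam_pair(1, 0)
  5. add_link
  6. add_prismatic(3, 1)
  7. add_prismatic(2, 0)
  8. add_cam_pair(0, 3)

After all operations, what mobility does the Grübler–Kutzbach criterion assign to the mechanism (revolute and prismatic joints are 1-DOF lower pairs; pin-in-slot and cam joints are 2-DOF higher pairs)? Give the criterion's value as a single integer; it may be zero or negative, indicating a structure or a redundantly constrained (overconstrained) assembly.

M = 1

[1;0;0] (link 0 is ground)
L+ [2;0;0]
L+ [3;0;0]
R(2,1)∈J1 [3;1;0]
C(1,0)∈J2 [3;1;1]
L+ [4;1;1]
P(3,1)∈J1 [4;2;1]
P(2,0)∈J1 [4;3;1]
C(0,3)∈J2 [4;3;2]
mobility = 9 − 6 − 2 = 1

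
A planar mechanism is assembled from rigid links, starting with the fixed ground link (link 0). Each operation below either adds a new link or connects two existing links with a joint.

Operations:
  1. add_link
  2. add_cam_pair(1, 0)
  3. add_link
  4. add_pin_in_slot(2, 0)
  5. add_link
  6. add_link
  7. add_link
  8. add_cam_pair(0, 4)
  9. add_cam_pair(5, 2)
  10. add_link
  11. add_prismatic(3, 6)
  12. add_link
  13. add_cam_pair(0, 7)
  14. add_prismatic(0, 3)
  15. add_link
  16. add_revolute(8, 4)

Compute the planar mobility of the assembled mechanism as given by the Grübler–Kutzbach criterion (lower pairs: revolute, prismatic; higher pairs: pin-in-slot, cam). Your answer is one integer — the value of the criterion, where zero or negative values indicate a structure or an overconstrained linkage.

M = 13

[1;0;0] (link 0 is ground)
L+ [2;0;0]
C(1,0)∈J2 [2;0;1]
L+ [3;0;1]
PS(2,0)∈J2 [3;0;2]
L+ [4;0;2]
L+ [5;0;2]
L+ [6;0;2]
C(0,4)∈J2 [6;0;3]
C(5,2)∈J2 [6;0;4]
L+ [7;0;4]
P(3,6)∈J1 [7;1;4]
L+ [8;1;4]
C(0,7)∈J2 [8;1;5]
P(0,3)∈J1 [8;2;5]
L+ [9;2;5]
R(8,4)∈J1 [9;3;5]
mobility = 24 − 6 − 5 = 13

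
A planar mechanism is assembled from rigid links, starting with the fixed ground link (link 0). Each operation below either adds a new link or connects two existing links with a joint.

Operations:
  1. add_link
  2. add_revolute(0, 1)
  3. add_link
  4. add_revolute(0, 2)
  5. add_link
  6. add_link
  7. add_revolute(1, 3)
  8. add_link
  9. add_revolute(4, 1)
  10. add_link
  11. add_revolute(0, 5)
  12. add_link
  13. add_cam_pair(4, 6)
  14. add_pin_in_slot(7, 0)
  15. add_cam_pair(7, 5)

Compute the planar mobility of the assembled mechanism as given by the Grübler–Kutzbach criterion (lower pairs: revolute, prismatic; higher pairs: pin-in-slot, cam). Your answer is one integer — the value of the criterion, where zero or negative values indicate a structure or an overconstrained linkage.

L=1 J1=0 J2=0
add link → L=2 J1=0 J2=0
R@0,1 dof=1 J1 → L=2 J1=1 J2=0
add link → L=3 J1=1 J2=0
R@0,2 dof=1 J1 → L=3 J1=2 J2=0
add link → L=4 J1=2 J2=0
add link → L=5 J1=2 J2=0
R@1,3 dof=1 J1 → L=5 J1=3 J2=0
add link → L=6 J1=3 J2=0
R@4,1 dof=1 J1 → L=6 J1=4 J2=0
add link → L=7 J1=4 J2=0
R@0,5 dof=1 J1 → L=7 J1=5 J2=0
add link → L=8 J1=5 J2=0
C@4,6 dof=2 J2 → L=8 J1=5 J2=1
PS@7,0 dof=2 J2 → L=8 J1=5 J2=2
C@7,5 dof=2 J2 → L=8 J1=5 J2=3
M=3(L−1)−2J1−J2=3·7−2·5−3=8

M = 8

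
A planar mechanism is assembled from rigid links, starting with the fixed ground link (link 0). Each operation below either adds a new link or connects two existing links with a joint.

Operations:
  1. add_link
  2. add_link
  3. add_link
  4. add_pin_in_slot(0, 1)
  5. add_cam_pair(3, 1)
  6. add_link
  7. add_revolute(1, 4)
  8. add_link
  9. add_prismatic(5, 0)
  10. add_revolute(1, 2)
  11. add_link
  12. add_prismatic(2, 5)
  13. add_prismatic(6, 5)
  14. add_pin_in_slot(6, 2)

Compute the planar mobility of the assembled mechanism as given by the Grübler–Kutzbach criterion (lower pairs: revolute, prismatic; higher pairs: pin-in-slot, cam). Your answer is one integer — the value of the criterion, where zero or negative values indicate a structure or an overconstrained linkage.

M = 5

[1;0;0] (link 0 is ground)
L+ [2;0;0]
L+ [3;0;0]
L+ [4;0;0]
PS(0,1)∈J2 [4;0;1]
C(3,1)∈J2 [4;0;2]
L+ [5;0;2]
R(1,4)∈J1 [5;1;2]
L+ [6;1;2]
P(5,0)∈J1 [6;2;2]
R(1,2)∈J1 [6;3;2]
L+ [7;3;2]
P(2,5)∈J1 [7;4;2]
P(6,5)∈J1 [7;5;2]
PS(6,2)∈J2 [7;5;3]
mobility = 18 − 10 − 3 = 5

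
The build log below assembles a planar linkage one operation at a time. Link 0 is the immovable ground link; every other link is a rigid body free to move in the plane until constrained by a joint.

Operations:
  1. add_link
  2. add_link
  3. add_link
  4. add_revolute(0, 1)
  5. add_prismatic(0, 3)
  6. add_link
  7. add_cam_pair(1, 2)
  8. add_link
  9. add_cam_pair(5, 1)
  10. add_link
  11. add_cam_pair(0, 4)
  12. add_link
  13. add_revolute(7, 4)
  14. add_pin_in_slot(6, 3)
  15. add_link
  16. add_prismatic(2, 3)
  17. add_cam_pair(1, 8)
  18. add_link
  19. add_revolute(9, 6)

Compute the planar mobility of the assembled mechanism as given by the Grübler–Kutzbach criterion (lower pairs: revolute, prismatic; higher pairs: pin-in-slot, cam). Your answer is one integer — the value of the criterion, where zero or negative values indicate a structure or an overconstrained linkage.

[1;0;0] (link 0 is ground)
L+ [2;0;0]
L+ [3;0;0]
L+ [4;0;0]
R(0,1)∈J1 [4;1;0]
P(0,3)∈J1 [4;2;0]
L+ [5;2;0]
C(1,2)∈J2 [5;2;1]
L+ [6;2;1]
C(5,1)∈J2 [6;2;2]
L+ [7;2;2]
C(0,4)∈J2 [7;2;3]
L+ [8;2;3]
R(7,4)∈J1 [8;3;3]
PS(6,3)∈J2 [8;3;4]
L+ [9;3;4]
P(2,3)∈J1 [9;4;4]
C(1,8)∈J2 [9;4;5]
L+ [10;4;5]
R(9,6)∈J1 [10;5;5]
mobility = 27 − 10 − 5 = 12

M = 12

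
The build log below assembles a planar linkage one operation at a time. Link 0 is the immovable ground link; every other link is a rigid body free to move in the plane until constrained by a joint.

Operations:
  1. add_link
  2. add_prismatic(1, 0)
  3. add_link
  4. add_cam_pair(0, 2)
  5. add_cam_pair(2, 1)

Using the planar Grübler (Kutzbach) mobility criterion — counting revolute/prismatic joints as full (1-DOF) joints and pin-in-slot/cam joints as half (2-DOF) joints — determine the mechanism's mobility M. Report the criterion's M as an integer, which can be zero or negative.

M = 2

ground; <1,0,0>
#1 <2,0,0>
P:1↔0 J1 <2,1,0>
#2 <3,1,0>
C:0↔2 J2 <3,1,1>
C:2↔1 J2 <3,1,2>
3×2 − 2×1 − 1×2 = 2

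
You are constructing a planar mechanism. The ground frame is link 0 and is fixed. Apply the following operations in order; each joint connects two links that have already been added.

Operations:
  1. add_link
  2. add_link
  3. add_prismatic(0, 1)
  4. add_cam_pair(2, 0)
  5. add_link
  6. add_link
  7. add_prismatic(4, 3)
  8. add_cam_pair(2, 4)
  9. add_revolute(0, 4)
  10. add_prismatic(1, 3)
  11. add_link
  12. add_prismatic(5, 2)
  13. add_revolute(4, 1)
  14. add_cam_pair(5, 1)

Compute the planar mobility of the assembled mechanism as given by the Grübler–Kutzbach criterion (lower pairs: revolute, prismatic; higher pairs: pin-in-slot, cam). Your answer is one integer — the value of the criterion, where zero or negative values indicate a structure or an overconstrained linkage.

ground; <1,0,0>
#1 <2,0,0>
#2 <3,0,0>
P:0↔1 J1 <3,1,0>
C:2↔0 J2 <3,1,1>
#3 <4,1,1>
#4 <5,1,1>
P:4↔3 J1 <5,2,1>
C:2↔4 J2 <5,2,2>
R:0↔4 J1 <5,3,2>
P:1↔3 J1 <5,4,2>
#5 <6,4,2>
P:5↔2 J1 <6,5,2>
R:4↔1 J1 <6,6,2>
C:5↔1 J2 <6,6,3>
3×5 − 2×6 − 1×3 = 0

M = 0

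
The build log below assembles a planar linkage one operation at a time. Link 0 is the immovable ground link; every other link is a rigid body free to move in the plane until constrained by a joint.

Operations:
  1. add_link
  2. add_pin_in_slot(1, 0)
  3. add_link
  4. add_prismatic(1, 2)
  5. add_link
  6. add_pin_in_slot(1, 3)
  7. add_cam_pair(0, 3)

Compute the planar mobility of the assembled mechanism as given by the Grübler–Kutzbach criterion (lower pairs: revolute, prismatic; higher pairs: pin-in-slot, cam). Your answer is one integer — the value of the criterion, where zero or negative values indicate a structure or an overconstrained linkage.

M = 4

link 0 = ground. State L|J1|J2 = 1|0|0
+link1  2|0|0
PS(1,0) f=2→J2  2|0|1
+link2  3|0|1
P(1,2) f=1→J1  3|1|1
+link3  4|1|1
PS(1,3) f=2→J2  4|1|2
C(0,3) f=2→J2  4|1|3
M = 3(4−1)−2·1−3 = 9−2−3 = 4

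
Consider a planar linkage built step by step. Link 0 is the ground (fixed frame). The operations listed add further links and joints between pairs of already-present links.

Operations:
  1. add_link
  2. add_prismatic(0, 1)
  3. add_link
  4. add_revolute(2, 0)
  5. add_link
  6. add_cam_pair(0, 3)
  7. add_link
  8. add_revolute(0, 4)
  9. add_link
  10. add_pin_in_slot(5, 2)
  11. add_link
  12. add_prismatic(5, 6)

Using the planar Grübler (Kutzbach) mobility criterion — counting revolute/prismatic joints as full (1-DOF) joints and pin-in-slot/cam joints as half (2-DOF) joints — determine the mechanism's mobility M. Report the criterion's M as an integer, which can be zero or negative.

link 0 = ground. State L|J1|J2 = 1|0|0
+link1  2|0|0
P(0,1) f=1→J1  2|1|0
+link2  3|1|0
R(2,0) f=1→J1  3|2|0
+link3  4|2|0
C(0,3) f=2→J2  4|2|1
+link4  5|2|1
R(0,4) f=1→J1  5|3|1
+link5  6|3|1
PS(5,2) f=2→J2  6|3|2
+link6  7|3|2
P(5,6) f=1→J1  7|4|2
M = 3(7−1)−2·4−2 = 18−8−2 = 8

M = 8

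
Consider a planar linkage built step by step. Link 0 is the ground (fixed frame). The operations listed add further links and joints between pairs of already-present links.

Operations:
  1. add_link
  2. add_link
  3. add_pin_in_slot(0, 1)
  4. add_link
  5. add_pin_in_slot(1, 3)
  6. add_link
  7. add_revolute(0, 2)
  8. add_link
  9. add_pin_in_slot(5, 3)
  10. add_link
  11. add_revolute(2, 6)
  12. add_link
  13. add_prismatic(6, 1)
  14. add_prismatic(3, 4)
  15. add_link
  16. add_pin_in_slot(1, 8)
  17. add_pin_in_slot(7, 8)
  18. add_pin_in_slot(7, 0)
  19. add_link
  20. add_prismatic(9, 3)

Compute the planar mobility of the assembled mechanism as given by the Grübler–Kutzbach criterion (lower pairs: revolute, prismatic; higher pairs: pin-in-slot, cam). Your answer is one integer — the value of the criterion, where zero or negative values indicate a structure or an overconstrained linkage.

M = 11

L=1 J1=0 J2=0
add link → L=2 J1=0 J2=0
add link → L=3 J1=0 J2=0
PS@0,1 dof=2 J2 → L=3 J1=0 J2=1
add link → L=4 J1=0 J2=1
PS@1,3 dof=2 J2 → L=4 J1=0 J2=2
add link → L=5 J1=0 J2=2
R@0,2 dof=1 J1 → L=5 J1=1 J2=2
add link → L=6 J1=1 J2=2
PS@5,3 dof=2 J2 → L=6 J1=1 J2=3
add link → L=7 J1=1 J2=3
R@2,6 dof=1 J1 → L=7 J1=2 J2=3
add link → L=8 J1=2 J2=3
P@6,1 dof=1 J1 → L=8 J1=3 J2=3
P@3,4 dof=1 J1 → L=8 J1=4 J2=3
add link → L=9 J1=4 J2=3
PS@1,8 dof=2 J2 → L=9 J1=4 J2=4
PS@7,8 dof=2 J2 → L=9 J1=4 J2=5
PS@7,0 dof=2 J2 → L=9 J1=4 J2=6
add link → L=10 J1=4 J2=6
P@9,3 dof=1 J1 → L=10 J1=5 J2=6
M=3(L−1)−2J1−J2=3·9−2·5−6=11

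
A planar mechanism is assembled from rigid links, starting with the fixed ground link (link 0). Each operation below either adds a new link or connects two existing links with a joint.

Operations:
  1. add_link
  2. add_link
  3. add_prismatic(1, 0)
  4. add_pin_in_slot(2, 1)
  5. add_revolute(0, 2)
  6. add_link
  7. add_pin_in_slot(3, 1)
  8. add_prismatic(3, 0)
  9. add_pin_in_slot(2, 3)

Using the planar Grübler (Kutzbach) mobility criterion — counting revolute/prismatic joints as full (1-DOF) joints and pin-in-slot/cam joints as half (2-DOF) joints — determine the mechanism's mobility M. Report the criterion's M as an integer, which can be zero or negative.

M = 0

(L,J1,J2)=(1,0,0); link0 fixed
link1: (2,0,0)
link2: (3,0,0)
P 1-0 [J1]: (3,1,0)
PS 2-1 [J2]: (3,1,1)
R 0-2 [J1]: (3,2,1)
link3: (4,2,1)
PS 3-1 [J2]: (4,2,2)
P 3-0 [J1]: (4,3,2)
PS 2-3 [J2]: (4,3,3)
Grübler: 3·3 − 2·3 − 3 = 0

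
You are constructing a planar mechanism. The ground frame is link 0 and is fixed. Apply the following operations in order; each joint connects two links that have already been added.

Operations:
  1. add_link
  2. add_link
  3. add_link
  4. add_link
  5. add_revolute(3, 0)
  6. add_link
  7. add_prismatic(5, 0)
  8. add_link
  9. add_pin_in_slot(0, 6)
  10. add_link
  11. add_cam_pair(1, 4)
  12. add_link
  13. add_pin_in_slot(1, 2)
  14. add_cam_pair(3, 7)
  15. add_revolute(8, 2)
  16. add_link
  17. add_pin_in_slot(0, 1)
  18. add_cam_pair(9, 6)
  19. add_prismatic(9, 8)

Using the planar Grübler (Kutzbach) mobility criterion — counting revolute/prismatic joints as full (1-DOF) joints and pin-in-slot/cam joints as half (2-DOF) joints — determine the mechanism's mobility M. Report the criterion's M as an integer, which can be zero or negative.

[1;0;0] (link 0 is ground)
L+ [2;0;0]
L+ [3;0;0]
L+ [4;0;0]
L+ [5;0;0]
R(3,0)∈J1 [5;1;0]
L+ [6;1;0]
P(5,0)∈J1 [6;2;0]
L+ [7;2;0]
PS(0,6)∈J2 [7;2;1]
L+ [8;2;1]
C(1,4)∈J2 [8;2;2]
L+ [9;2;2]
PS(1,2)∈J2 [9;2;3]
C(3,7)∈J2 [9;2;4]
R(8,2)∈J1 [9;3;4]
L+ [10;3;4]
PS(0,1)∈J2 [10;3;5]
C(9,6)∈J2 [10;3;6]
P(9,8)∈J1 [10;4;6]
mobility = 27 − 8 − 6 = 13

M = 13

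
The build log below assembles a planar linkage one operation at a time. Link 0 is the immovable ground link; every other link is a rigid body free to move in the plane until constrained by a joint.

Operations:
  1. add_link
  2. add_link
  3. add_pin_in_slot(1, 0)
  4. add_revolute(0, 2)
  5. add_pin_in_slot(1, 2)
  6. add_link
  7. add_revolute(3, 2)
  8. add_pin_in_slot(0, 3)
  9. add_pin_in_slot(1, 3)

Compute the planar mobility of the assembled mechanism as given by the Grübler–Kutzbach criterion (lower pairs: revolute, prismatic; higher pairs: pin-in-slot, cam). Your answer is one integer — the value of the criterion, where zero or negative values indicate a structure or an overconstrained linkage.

[1;0;0] (link 0 is ground)
L+ [2;0;0]
L+ [3;0;0]
PS(1,0)∈J2 [3;0;1]
R(0,2)∈J1 [3;1;1]
PS(1,2)∈J2 [3;1;2]
L+ [4;1;2]
R(3,2)∈J1 [4;2;2]
PS(0,3)∈J2 [4;2;3]
PS(1,3)∈J2 [4;2;4]
mobility = 9 − 4 − 4 = 1

M = 1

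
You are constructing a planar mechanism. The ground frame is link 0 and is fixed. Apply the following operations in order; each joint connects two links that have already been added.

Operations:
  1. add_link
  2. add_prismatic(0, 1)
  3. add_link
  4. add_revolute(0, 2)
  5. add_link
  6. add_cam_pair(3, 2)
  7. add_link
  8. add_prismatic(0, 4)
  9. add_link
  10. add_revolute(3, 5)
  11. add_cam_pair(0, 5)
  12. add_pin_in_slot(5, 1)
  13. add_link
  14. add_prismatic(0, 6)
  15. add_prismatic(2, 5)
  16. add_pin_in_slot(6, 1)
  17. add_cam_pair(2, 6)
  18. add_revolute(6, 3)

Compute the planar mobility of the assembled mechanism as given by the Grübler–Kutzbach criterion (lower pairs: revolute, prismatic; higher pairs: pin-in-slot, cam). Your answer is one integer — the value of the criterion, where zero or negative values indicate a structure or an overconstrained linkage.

(L,J1,J2)=(1,0,0); link0 fixed
link1: (2,0,0)
P 0-1 [J1]: (2,1,0)
link2: (3,1,0)
R 0-2 [J1]: (3,2,0)
link3: (4,2,0)
C 3-2 [J2]: (4,2,1)
link4: (5,2,1)
P 0-4 [J1]: (5,3,1)
link5: (6,3,1)
R 3-5 [J1]: (6,4,1)
C 0-5 [J2]: (6,4,2)
PS 5-1 [J2]: (6,4,3)
link6: (7,4,3)
P 0-6 [J1]: (7,5,3)
P 2-5 [J1]: (7,6,3)
PS 6-1 [J2]: (7,6,4)
C 2-6 [J2]: (7,6,5)
R 6-3 [J1]: (7,7,5)
Grübler: 3·6 − 2·7 − 5 = -1

M = -1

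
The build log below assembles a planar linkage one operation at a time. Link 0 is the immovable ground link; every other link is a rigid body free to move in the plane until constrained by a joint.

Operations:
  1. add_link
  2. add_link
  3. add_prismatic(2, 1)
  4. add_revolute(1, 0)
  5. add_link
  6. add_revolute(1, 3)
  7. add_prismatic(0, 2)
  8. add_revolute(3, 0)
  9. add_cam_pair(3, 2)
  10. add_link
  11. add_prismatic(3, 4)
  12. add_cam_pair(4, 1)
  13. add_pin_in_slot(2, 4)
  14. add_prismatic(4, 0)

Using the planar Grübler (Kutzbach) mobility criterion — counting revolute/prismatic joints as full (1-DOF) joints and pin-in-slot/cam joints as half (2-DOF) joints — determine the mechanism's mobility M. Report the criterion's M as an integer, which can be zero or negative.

M = -5

link 0 = ground. State L|J1|J2 = 1|0|0
+link1  2|0|0
+link2  3|0|0
P(2,1) f=1→J1  3|1|0
R(1,0) f=1→J1  3|2|0
+link3  4|2|0
R(1,3) f=1→J1  4|3|0
P(0,2) f=1→J1  4|4|0
R(3,0) f=1→J1  4|5|0
C(3,2) f=2→J2  4|5|1
+link4  5|5|1
P(3,4) f=1→J1  5|6|1
C(4,1) f=2→J2  5|6|2
PS(2,4) f=2→J2  5|6|3
P(4,0) f=1→J1  5|7|3
M = 3(5−1)−2·7−3 = 12−14−3 = -5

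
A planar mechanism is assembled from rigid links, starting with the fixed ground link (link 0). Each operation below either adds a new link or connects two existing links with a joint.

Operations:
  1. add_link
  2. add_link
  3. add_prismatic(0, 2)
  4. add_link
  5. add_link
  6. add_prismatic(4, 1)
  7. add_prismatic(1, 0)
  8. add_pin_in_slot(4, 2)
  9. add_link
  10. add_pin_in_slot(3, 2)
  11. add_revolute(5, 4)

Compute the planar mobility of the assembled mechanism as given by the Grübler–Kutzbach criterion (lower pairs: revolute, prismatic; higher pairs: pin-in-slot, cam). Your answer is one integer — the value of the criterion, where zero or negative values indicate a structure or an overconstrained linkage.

M = 5

ground; <1,0,0>
#1 <2,0,0>
#2 <3,0,0>
P:0↔2 J1 <3,1,0>
#3 <4,1,0>
#4 <5,1,0>
P:4↔1 J1 <5,2,0>
P:1↔0 J1 <5,3,0>
PS:4↔2 J2 <5,3,1>
#5 <6,3,1>
PS:3↔2 J2 <6,3,2>
R:5↔4 J1 <6,4,2>
3×5 − 2×4 − 1×2 = 5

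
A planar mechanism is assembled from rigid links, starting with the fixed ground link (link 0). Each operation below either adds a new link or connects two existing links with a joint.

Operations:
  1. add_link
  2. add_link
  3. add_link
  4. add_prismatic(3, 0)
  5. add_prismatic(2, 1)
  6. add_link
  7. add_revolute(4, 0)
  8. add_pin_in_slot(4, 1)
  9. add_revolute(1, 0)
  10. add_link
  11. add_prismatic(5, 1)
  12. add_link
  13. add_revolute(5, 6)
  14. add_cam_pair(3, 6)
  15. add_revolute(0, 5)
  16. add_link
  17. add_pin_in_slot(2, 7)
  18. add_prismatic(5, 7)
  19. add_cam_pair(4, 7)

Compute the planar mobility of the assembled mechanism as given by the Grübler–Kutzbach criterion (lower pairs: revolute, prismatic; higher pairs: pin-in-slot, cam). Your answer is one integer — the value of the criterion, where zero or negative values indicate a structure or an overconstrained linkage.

[1;0;0] (link 0 is ground)
L+ [2;0;0]
L+ [3;0;0]
L+ [4;0;0]
P(3,0)∈J1 [4;1;0]
P(2,1)∈J1 [4;2;0]
L+ [5;2;0]
R(4,0)∈J1 [5;3;0]
PS(4,1)∈J2 [5;3;1]
R(1,0)∈J1 [5;4;1]
L+ [6;4;1]
P(5,1)∈J1 [6;5;1]
L+ [7;5;1]
R(5,6)∈J1 [7;6;1]
C(3,6)∈J2 [7;6;2]
R(0,5)∈J1 [7;7;2]
L+ [8;7;2]
PS(2,7)∈J2 [8;7;3]
P(5,7)∈J1 [8;8;3]
C(4,7)∈J2 [8;8;4]
mobility = 21 − 16 − 4 = 1

M = 1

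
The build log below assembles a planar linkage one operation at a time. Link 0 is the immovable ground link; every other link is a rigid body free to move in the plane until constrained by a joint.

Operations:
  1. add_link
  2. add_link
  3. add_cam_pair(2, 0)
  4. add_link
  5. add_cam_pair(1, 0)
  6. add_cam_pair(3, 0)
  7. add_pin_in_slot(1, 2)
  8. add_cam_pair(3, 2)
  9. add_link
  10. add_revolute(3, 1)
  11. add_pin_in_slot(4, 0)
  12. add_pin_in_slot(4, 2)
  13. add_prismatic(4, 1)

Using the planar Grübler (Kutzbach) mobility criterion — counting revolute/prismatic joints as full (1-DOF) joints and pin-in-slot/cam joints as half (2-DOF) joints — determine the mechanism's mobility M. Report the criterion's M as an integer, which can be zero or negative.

(L,J1,J2)=(1,0,0); link0 fixed
link1: (2,0,0)
link2: (3,0,0)
C 2-0 [J2]: (3,0,1)
link3: (4,0,1)
C 1-0 [J2]: (4,0,2)
C 3-0 [J2]: (4,0,3)
PS 1-2 [J2]: (4,0,4)
C 3-2 [J2]: (4,0,5)
link4: (5,0,5)
R 3-1 [J1]: (5,1,5)
PS 4-0 [J2]: (5,1,6)
PS 4-2 [J2]: (5,1,7)
P 4-1 [J1]: (5,2,7)
Grübler: 3·4 − 2·2 − 7 = 1

M = 1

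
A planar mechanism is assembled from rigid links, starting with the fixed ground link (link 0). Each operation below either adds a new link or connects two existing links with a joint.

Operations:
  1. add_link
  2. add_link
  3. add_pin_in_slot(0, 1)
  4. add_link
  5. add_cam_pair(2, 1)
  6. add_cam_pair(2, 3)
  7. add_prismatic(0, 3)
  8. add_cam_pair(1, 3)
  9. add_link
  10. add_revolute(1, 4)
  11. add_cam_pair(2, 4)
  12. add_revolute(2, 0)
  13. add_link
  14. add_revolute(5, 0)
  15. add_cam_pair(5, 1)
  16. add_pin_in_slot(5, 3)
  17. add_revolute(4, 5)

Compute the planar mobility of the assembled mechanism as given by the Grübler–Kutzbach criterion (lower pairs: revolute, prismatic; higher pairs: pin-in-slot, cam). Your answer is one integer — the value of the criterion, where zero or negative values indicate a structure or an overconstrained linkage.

M = -2

(L,J1,J2)=(1,0,0); link0 fixed
link1: (2,0,0)
link2: (3,0,0)
PS 0-1 [J2]: (3,0,1)
link3: (4,0,1)
C 2-1 [J2]: (4,0,2)
C 2-3 [J2]: (4,0,3)
P 0-3 [J1]: (4,1,3)
C 1-3 [J2]: (4,1,4)
link4: (5,1,4)
R 1-4 [J1]: (5,2,4)
C 2-4 [J2]: (5,2,5)
R 2-0 [J1]: (5,3,5)
link5: (6,3,5)
R 5-0 [J1]: (6,4,5)
C 5-1 [J2]: (6,4,6)
PS 5-3 [J2]: (6,4,7)
R 4-5 [J1]: (6,5,7)
Grübler: 3·5 − 2·5 − 7 = -2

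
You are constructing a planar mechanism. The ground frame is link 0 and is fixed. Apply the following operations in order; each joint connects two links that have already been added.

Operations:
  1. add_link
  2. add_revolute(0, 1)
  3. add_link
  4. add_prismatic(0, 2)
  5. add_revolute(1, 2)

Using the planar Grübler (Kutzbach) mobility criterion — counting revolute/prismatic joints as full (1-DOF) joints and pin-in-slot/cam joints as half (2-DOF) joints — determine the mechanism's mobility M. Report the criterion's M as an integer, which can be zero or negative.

M = 0

link 0 = ground. State L|J1|J2 = 1|0|0
+link1  2|0|0
R(0,1) f=1→J1  2|1|0
+link2  3|1|0
P(0,2) f=1→J1  3|2|0
R(1,2) f=1→J1  3|3|0
M = 3(3−1)−2·3−0 = 6−6−0 = 0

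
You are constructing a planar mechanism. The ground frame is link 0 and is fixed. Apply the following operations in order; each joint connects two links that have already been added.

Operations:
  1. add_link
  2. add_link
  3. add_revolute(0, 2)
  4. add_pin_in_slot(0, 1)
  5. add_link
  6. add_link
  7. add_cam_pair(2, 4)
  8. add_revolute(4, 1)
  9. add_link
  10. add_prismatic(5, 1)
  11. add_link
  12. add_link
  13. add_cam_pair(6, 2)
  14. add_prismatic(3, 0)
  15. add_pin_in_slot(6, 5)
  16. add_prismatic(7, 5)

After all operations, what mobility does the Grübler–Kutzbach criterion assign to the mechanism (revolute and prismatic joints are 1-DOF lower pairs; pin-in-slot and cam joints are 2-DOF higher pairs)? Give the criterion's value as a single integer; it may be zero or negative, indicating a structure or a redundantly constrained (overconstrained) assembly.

M = 7

ground; <1,0,0>
#1 <2,0,0>
#2 <3,0,0>
R:0↔2 J1 <3,1,0>
PS:0↔1 J2 <3,1,1>
#3 <4,1,1>
#4 <5,1,1>
C:2↔4 J2 <5,1,2>
R:4↔1 J1 <5,2,2>
#5 <6,2,2>
P:5↔1 J1 <6,3,2>
#6 <7,3,2>
#7 <8,3,2>
C:6↔2 J2 <8,3,3>
P:3↔0 J1 <8,4,3>
PS:6↔5 J2 <8,4,4>
P:7↔5 J1 <8,5,4>
3×7 − 2×5 − 1×4 = 7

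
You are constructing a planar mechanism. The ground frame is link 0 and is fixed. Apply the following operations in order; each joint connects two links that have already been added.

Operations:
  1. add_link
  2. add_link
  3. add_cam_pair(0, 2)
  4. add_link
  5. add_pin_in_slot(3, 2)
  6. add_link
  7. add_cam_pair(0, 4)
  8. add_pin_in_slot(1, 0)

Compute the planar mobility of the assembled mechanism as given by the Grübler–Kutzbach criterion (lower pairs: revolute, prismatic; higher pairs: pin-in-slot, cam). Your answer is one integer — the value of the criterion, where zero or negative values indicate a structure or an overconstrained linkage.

M = 8

L=1 J1=0 J2=0
add link → L=2 J1=0 J2=0
add link → L=3 J1=0 J2=0
C@0,2 dof=2 J2 → L=3 J1=0 J2=1
add link → L=4 J1=0 J2=1
PS@3,2 dof=2 J2 → L=4 J1=0 J2=2
add link → L=5 J1=0 J2=2
C@0,4 dof=2 J2 → L=5 J1=0 J2=3
PS@1,0 dof=2 J2 → L=5 J1=0 J2=4
M=3(L−1)−2J1−J2=3·4−2·0−4=8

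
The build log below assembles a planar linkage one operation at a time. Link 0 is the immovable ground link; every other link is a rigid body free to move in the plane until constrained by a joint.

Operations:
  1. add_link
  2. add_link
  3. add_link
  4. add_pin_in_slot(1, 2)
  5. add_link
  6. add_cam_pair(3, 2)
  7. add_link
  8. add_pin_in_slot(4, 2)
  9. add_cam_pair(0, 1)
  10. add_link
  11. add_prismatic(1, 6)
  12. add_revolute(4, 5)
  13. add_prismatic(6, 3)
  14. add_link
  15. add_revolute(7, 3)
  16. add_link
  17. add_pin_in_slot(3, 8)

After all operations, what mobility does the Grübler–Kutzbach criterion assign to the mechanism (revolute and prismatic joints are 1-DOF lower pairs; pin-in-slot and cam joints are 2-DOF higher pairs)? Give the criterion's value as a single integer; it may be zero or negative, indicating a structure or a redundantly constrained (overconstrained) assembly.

L=1 J1=0 J2=0
add link → L=2 J1=0 J2=0
add link → L=3 J1=0 J2=0
add link → L=4 J1=0 J2=0
PS@1,2 dof=2 J2 → L=4 J1=0 J2=1
add link → L=5 J1=0 J2=1
C@3,2 dof=2 J2 → L=5 J1=0 J2=2
add link → L=6 J1=0 J2=2
PS@4,2 dof=2 J2 → L=6 J1=0 J2=3
C@0,1 dof=2 J2 → L=6 J1=0 J2=4
add link → L=7 J1=0 J2=4
P@1,6 dof=1 J1 → L=7 J1=1 J2=4
R@4,5 dof=1 J1 → L=7 J1=2 J2=4
P@6,3 dof=1 J1 → L=7 J1=3 J2=4
add link → L=8 J1=3 J2=4
R@7,3 dof=1 J1 → L=8 J1=4 J2=4
add link → L=9 J1=4 J2=4
PS@3,8 dof=2 J2 → L=9 J1=4 J2=5
M=3(L−1)−2J1−J2=3·8−2·4−5=11

M = 11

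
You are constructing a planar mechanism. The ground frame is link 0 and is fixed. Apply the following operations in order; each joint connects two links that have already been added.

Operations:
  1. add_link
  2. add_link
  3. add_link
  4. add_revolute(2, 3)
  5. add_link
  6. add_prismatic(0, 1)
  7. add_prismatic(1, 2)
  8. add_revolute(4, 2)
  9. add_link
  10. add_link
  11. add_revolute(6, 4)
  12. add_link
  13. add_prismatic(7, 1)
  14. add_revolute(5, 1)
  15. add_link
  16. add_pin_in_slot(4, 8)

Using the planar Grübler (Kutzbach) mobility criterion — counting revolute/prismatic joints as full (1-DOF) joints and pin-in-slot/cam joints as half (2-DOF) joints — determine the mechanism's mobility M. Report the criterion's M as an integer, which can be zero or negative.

M = 9

L=1 J1=0 J2=0
add link → L=2 J1=0 J2=0
add link → L=3 J1=0 J2=0
add link → L=4 J1=0 J2=0
R@2,3 dof=1 J1 → L=4 J1=1 J2=0
add link → L=5 J1=1 J2=0
P@0,1 dof=1 J1 → L=5 J1=2 J2=0
P@1,2 dof=1 J1 → L=5 J1=3 J2=0
R@4,2 dof=1 J1 → L=5 J1=4 J2=0
add link → L=6 J1=4 J2=0
add link → L=7 J1=4 J2=0
R@6,4 dof=1 J1 → L=7 J1=5 J2=0
add link → L=8 J1=5 J2=0
P@7,1 dof=1 J1 → L=8 J1=6 J2=0
R@5,1 dof=1 J1 → L=8 J1=7 J2=0
add link → L=9 J1=7 J2=0
PS@4,8 dof=2 J2 → L=9 J1=7 J2=1
M=3(L−1)−2J1−J2=3·8−2·7−1=9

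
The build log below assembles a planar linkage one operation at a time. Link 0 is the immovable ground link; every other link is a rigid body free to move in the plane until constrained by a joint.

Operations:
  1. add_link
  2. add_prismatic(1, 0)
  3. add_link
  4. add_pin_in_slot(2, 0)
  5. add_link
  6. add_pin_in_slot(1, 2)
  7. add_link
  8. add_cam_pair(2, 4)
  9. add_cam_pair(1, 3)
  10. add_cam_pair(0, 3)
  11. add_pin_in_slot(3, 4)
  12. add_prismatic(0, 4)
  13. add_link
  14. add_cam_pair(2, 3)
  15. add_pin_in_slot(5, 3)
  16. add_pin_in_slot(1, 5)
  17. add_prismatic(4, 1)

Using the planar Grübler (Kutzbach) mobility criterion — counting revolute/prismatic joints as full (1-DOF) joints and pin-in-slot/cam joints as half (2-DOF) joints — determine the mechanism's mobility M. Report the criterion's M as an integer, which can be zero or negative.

M = 0

[1;0;0] (link 0 is ground)
L+ [2;0;0]
P(1,0)∈J1 [2;1;0]
L+ [3;1;0]
PS(2,0)∈J2 [3;1;1]
L+ [4;1;1]
PS(1,2)∈J2 [4;1;2]
L+ [5;1;2]
C(2,4)∈J2 [5;1;3]
C(1,3)∈J2 [5;1;4]
C(0,3)∈J2 [5;1;5]
PS(3,4)∈J2 [5;1;6]
P(0,4)∈J1 [5;2;6]
L+ [6;2;6]
C(2,3)∈J2 [6;2;7]
PS(5,3)∈J2 [6;2;8]
PS(1,5)∈J2 [6;2;9]
P(4,1)∈J1 [6;3;9]
mobility = 15 − 6 − 9 = 0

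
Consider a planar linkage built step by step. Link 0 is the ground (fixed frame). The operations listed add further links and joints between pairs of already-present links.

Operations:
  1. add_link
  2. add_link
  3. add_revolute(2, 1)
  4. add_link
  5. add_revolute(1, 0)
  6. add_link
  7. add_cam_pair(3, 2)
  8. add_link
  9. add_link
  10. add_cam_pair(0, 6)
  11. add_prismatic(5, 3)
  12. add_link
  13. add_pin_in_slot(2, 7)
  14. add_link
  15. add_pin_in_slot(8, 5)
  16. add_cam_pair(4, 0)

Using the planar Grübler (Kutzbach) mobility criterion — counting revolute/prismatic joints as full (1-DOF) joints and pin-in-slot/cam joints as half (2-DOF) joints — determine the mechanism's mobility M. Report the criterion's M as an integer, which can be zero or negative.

link 0 = ground. State L|J1|J2 = 1|0|0
+link1  2|0|0
+link2  3|0|0
R(2,1) f=1→J1  3|1|0
+link3  4|1|0
R(1,0) f=1→J1  4|2|0
+link4  5|2|0
C(3,2) f=2→J2  5|2|1
+link5  6|2|1
+link6  7|2|1
C(0,6) f=2→J2  7|2|2
P(5,3) f=1→J1  7|3|2
+link7  8|3|2
PS(2,7) f=2→J2  8|3|3
+link8  9|3|3
PS(8,5) f=2→J2  9|3|4
C(4,0) f=2→J2  9|3|5
M = 3(9−1)−2·3−5 = 24−6−5 = 13

M = 13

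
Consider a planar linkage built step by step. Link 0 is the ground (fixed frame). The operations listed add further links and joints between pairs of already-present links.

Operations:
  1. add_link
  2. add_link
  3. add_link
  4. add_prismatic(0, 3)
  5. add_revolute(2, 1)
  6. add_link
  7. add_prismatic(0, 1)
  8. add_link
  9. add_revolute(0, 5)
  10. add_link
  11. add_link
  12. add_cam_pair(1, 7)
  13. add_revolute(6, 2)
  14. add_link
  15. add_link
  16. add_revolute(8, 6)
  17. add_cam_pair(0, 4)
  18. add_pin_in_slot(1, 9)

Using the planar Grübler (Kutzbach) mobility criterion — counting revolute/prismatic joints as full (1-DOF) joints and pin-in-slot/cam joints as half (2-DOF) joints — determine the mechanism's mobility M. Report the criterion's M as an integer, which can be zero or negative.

[1;0;0] (link 0 is ground)
L+ [2;0;0]
L+ [3;0;0]
L+ [4;0;0]
P(0,3)∈J1 [4;1;0]
R(2,1)∈J1 [4;2;0]
L+ [5;2;0]
P(0,1)∈J1 [5;3;0]
L+ [6;3;0]
R(0,5)∈J1 [6;4;0]
L+ [7;4;0]
L+ [8;4;0]
C(1,7)∈J2 [8;4;1]
R(6,2)∈J1 [8;5;1]
L+ [9;5;1]
L+ [10;5;1]
R(8,6)∈J1 [10;6;1]
C(0,4)∈J2 [10;6;2]
PS(1,9)∈J2 [10;6;3]
mobility = 27 − 12 − 3 = 12

M = 12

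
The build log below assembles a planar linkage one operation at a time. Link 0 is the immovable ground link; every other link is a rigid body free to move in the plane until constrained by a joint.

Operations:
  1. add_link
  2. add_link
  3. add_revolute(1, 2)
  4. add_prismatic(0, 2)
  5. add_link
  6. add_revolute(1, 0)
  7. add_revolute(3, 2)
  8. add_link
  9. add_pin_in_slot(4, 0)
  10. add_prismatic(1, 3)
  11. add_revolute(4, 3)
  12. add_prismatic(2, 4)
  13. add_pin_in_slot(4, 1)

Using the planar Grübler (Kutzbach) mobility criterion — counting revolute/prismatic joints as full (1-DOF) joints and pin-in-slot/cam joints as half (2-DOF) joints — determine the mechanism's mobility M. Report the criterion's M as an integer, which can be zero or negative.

M = -4

(L,J1,J2)=(1,0,0); link0 fixed
link1: (2,0,0)
link2: (3,0,0)
R 1-2 [J1]: (3,1,0)
P 0-2 [J1]: (3,2,0)
link3: (4,2,0)
R 1-0 [J1]: (4,3,0)
R 3-2 [J1]: (4,4,0)
link4: (5,4,0)
PS 4-0 [J2]: (5,4,1)
P 1-3 [J1]: (5,5,1)
R 4-3 [J1]: (5,6,1)
P 2-4 [J1]: (5,7,1)
PS 4-1 [J2]: (5,7,2)
Grübler: 3·4 − 2·7 − 2 = -4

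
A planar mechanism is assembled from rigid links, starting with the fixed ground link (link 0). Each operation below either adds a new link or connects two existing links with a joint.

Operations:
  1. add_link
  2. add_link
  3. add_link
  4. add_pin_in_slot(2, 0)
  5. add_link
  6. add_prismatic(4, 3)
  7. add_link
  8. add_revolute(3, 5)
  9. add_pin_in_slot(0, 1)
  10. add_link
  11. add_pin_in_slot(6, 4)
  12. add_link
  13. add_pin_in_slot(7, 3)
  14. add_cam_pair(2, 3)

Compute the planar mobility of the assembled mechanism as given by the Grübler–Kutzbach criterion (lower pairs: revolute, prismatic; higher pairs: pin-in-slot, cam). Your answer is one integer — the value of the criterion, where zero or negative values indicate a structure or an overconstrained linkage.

link 0 = ground. State L|J1|J2 = 1|0|0
+link1  2|0|0
+link2  3|0|0
+link3  4|0|0
PS(2,0) f=2→J2  4|0|1
+link4  5|0|1
P(4,3) f=1→J1  5|1|1
+link5  6|1|1
R(3,5) f=1→J1  6|2|1
PS(0,1) f=2→J2  6|2|2
+link6  7|2|2
PS(6,4) f=2→J2  7|2|3
+link7  8|2|3
PS(7,3) f=2→J2  8|2|4
C(2,3) f=2→J2  8|2|5
M = 3(8−1)−2·2−5 = 21−4−5 = 12

M = 12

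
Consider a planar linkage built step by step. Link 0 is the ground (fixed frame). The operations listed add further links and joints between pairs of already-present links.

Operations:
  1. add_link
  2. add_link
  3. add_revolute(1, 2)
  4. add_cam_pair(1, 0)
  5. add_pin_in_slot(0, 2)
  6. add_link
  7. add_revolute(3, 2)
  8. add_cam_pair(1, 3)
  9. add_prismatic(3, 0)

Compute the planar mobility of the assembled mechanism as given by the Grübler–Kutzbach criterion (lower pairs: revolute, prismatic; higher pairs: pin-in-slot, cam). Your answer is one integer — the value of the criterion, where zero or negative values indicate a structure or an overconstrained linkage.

[1;0;0] (link 0 is ground)
L+ [2;0;0]
L+ [3;0;0]
R(1,2)∈J1 [3;1;0]
C(1,0)∈J2 [3;1;1]
PS(0,2)∈J2 [3;1;2]
L+ [4;1;2]
R(3,2)∈J1 [4;2;2]
C(1,3)∈J2 [4;2;3]
P(3,0)∈J1 [4;3;3]
mobility = 9 − 6 − 3 = 0

M = 0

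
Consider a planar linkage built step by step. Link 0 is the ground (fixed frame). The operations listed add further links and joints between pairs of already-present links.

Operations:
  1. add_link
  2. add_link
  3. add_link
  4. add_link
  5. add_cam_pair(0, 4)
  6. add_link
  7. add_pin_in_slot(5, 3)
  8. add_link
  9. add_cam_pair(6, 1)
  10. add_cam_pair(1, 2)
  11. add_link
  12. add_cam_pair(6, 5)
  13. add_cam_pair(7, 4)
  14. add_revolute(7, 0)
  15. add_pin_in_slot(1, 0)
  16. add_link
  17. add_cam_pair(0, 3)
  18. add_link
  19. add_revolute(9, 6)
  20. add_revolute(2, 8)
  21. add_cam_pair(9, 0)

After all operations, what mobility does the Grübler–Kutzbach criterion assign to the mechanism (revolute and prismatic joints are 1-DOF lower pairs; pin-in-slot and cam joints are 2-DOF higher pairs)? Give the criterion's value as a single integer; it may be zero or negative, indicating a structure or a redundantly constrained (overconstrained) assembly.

M = 12

[1;0;0] (link 0 is ground)
L+ [2;0;0]
L+ [3;0;0]
L+ [4;0;0]
L+ [5;0;0]
C(0,4)∈J2 [5;0;1]
L+ [6;0;1]
PS(5,3)∈J2 [6;0;2]
L+ [7;0;2]
C(6,1)∈J2 [7;0;3]
C(1,2)∈J2 [7;0;4]
L+ [8;0;4]
C(6,5)∈J2 [8;0;5]
C(7,4)∈J2 [8;0;6]
R(7,0)∈J1 [8;1;6]
PS(1,0)∈J2 [8;1;7]
L+ [9;1;7]
C(0,3)∈J2 [9;1;8]
L+ [10;1;8]
R(9,6)∈J1 [10;2;8]
R(2,8)∈J1 [10;3;8]
C(9,0)∈J2 [10;3;9]
mobility = 27 − 6 − 9 = 12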